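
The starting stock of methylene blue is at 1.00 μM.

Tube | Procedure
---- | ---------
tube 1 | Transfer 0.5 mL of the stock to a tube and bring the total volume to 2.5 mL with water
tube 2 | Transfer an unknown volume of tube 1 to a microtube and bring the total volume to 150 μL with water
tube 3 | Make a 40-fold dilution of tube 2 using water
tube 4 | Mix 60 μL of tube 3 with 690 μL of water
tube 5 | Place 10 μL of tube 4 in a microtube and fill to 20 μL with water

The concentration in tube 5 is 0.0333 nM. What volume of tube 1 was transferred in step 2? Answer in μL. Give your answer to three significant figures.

Step 1: 0.5 mL brought to 2.5 mL → factor 2.5/0.5 = 5
Step 2: v brought to 150 μL → factor = 150 μL/v
Step 3: 40-fold → factor 40
Step 4: 60 μL + 690 μL = 750 μL total → factor 750/60 = 12.5
Step 5: 10 μL brought to 20 μL → factor 20/10 = 2
Product of known-step factors = 5000
Overall factor = 1.00 μM / (0.0333 nM) = 30030
Step-2 factor = 30030 / 5000 = 6.006
v = 150 μL / 6.006 = 25.0 μL

25.0 μL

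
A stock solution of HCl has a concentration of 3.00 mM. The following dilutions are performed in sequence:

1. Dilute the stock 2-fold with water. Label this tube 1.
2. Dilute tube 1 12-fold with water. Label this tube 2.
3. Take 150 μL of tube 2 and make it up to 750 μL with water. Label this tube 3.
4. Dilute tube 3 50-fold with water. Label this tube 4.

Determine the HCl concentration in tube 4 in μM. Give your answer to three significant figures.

Step 1: 2-fold → factor 2
Step 2: 12-fold → factor 12
Step 3: 150 μL brought to 750 μL → factor 750/150 = 5
Step 4: 50-fold → factor 50
Overall dilution factor = 2 × 12 × 5 × 50 = 6000
Final = 3.00 mM / 6000 = 0.0005000 mM = 0.500 μM

0.500 μM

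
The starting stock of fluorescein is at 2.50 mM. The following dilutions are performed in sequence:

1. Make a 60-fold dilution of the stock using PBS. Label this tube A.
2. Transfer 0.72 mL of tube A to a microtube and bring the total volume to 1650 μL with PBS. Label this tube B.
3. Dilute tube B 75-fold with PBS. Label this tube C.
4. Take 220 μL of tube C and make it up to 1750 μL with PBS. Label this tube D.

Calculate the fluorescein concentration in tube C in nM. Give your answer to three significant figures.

242 nM

Step 1: 60-fold → factor 60
Step 2: 0.72 mL brought to 1650 μL → factor 1.65/0.72 = 2.2917
Step 3: 75-fold → factor 75
Dilution factor through tube C = 60 × 2.2917 × 75 = 10312
[tube C] = 2.50 mM / 10312 = 0.0002424 mM = 242 nM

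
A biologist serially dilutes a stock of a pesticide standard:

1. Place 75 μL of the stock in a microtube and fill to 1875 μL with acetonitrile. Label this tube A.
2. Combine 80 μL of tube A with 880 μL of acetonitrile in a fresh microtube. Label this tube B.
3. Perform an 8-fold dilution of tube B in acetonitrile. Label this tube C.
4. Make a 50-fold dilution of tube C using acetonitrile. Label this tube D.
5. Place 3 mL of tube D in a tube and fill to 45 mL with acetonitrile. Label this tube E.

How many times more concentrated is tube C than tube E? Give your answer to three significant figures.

750

Step 1: 75 μL brought to 1875 μL → factor 1875/75 = 25
Step 2: 80 μL + 880 μL = 960 μL total → factor 960/80 = 12
Step 3: 8-fold → factor 8
Step 4: 50-fold → factor 50
Step 5: 3 mL brought to 45 mL → factor 45/3 = 15
Dilution factor to tube C = 2400; to tube E = 1.8 × 10^6
[tube C]/[tube E] = (factor to tube E)/(factor to tube C) = 1.8 × 10^6/2400 = 750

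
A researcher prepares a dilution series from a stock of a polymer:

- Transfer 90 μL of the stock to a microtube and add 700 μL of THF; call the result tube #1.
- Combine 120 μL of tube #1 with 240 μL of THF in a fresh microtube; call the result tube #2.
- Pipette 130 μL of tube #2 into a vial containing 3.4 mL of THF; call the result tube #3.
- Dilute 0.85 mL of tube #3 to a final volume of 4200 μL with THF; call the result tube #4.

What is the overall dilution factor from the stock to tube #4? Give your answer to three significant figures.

3.53 × 10^3

Step 1: 90 μL + 700 μL = 790 μL total → factor 790/90 = 8.7778
Step 2: 120 μL + 240 μL = 360 μL total → factor 360/120 = 3
Step 3: 130 μL + 3.4 mL = 3530 μL total → factor 3530/130 = 27.154
Step 4: 0.85 mL brought to 4200 μL → factor 4.2/0.85 = 4.9412
Overall dilution factor = 8.7778 × 3 × 27.154 × 4.9412 = 3533.2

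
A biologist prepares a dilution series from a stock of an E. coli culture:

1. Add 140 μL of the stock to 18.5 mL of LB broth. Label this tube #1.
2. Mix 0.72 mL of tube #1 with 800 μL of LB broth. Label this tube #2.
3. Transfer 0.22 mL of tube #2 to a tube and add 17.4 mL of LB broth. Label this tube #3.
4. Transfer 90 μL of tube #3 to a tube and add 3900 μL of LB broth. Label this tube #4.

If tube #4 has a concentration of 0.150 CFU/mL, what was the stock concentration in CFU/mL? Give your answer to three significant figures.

Step 1: 140 μL + 18.5 mL = 18640 μL total → factor 18640/140 = 133.14
Step 2: 0.72 mL + 800 μL = 1.52 mL total → factor 1.52/0.72 = 2.1111
Step 3: 0.22 mL + 17.4 mL = 17.62 mL total → factor 17.62/0.22 = 80.091
Step 4: 90 μL + 3900 μL = 3990 μL total → factor 3990/90 = 44.333
Overall dilution factor = 133.14 × 2.1111 × 80.091 × 44.333 = 9.9803 × 10^5
Stock = 0.150 CFU/mL × 9.9803 × 10^5 = 1.50 × 10^5 CFU/mL

1.50 × 10^5 CFU/mL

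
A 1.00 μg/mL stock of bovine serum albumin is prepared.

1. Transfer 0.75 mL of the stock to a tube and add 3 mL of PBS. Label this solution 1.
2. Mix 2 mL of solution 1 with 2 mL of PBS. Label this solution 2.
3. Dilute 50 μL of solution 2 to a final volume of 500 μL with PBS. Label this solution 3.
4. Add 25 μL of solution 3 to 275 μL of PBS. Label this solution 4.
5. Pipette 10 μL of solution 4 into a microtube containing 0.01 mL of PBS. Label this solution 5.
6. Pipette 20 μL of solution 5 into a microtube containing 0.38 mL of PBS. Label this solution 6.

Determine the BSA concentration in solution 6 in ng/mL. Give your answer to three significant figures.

0.0208 ng/mL

Step 1: 0.75 mL + 3 mL = 3.75 mL total → factor 3.75/0.75 = 5
Step 2: 2 mL + 2 mL = 4 mL total → factor 4/2 = 2
Step 3: 50 μL brought to 500 μL → factor 500/50 = 10
Step 4: 25 μL + 275 μL = 300 μL total → factor 300/25 = 12
Step 5: 10 μL + 0.01 mL = 20 μL total → factor 20/10 = 2
Step 6: 20 μL + 0.38 mL = 400 μL total → factor 400/20 = 20
Overall dilution factor = 5 × 2 × 10 × 12 × 2 × 20 = 48000
Final = 1.00 μg/mL / 48000 = 2.083 × 10^-5 μg/mL = 0.0208 ng/mL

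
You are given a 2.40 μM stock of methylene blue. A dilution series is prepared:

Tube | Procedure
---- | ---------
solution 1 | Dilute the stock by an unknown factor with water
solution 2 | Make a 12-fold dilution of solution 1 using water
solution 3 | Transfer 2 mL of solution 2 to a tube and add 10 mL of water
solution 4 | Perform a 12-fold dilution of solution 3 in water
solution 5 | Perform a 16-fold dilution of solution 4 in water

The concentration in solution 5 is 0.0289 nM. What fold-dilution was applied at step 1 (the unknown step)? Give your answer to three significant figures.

Step 1: unknown factor x
Step 2: 12-fold → factor 12
Step 3: 2 mL + 10 mL = 12 mL total → factor 12/2 = 6
Step 4: 12-fold → factor 12
Step 5: 16-fold → factor 16
Product of known-step factors = 13824
Overall factor = 2.40 μM / (0.0289 nM) = 83045
x = 83045 / 13824 = 6.01

6.01-fold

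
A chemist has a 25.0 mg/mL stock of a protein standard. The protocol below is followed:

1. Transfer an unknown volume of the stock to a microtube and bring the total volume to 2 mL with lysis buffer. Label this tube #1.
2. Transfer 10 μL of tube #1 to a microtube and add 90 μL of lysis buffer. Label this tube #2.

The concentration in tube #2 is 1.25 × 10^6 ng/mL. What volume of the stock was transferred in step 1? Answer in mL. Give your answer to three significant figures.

Step 1: v brought to 2 mL → factor = 2 mL/v
Step 2: 10 μL + 90 μL = 100 μL total → factor 100/10 = 10
Product of known-step factors = 10
Overall factor = 25.0 mg/mL / (1.25 × 10^6 ng/mL) = 20
Step-1 factor = 20 / 10 = 2
v = 2 mL / 2 = 1.00 mL

1.00 mL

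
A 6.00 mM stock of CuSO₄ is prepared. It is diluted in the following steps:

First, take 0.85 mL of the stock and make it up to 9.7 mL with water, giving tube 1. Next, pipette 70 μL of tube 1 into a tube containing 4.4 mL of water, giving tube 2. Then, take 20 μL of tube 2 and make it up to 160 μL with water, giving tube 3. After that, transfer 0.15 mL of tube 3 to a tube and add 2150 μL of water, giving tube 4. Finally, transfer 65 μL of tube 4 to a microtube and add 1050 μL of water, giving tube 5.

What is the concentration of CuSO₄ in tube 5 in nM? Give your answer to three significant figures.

3.91 nM

Step 1: 0.85 mL brought to 9.7 mL → factor 9.7/0.85 = 11.412
Step 2: 70 μL + 4.4 mL = 4470 μL total → factor 4470/70 = 63.857
Step 3: 20 μL brought to 160 μL → factor 160/20 = 8
Step 4: 0.15 mL + 2150 μL = 2.3 mL total → factor 2.3/0.15 = 15.333
Step 5: 65 μL + 1050 μL = 1115 μL total → factor 1115/65 = 17.154
Overall dilution factor = 11.412 × 63.857 × 8 × 15.333 × 17.154 = 1.5334 × 10^6
Final = 6.00 mM / 1.5334 × 10^6 = 3.913 × 10^-6 mM = 3.91 nM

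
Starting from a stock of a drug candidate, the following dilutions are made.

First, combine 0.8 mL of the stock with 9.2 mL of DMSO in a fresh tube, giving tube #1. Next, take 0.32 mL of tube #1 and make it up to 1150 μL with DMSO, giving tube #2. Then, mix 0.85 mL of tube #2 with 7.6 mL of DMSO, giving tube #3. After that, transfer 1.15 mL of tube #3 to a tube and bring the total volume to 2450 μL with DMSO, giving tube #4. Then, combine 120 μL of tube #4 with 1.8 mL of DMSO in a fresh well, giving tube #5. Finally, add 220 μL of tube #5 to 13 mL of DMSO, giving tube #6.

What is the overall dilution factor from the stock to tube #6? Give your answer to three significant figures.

9.15 × 10^5

Step 1: 0.8 mL + 9.2 mL = 10 mL total → factor 10/0.8 = 12.5
Step 2: 0.32 mL brought to 1150 μL → factor 1.15/0.32 = 3.5938
Step 3: 0.85 mL + 7.6 mL = 8.45 mL total → factor 8.45/0.85 = 9.9412
Step 4: 1.15 mL brought to 2450 μL → factor 2.45/1.15 = 2.1304
Step 5: 120 μL + 1.8 mL = 1920 μL total → factor 1920/120 = 16
Step 6: 220 μL + 13 mL = 13220 μL total → factor 13220/220 = 60.091
Overall dilution factor = 12.5 × 3.5938 × 9.9412 × 2.1304 × 16 × 60.091 = 9.1473 × 10^5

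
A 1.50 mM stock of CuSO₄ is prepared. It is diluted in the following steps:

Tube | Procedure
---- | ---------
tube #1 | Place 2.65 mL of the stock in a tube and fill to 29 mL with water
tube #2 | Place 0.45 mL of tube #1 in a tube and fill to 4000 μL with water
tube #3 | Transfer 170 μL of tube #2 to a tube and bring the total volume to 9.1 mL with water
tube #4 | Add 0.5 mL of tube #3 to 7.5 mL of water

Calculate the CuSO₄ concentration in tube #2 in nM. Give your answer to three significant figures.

1.54 × 10^4 nM

Step 1: 2.65 mL brought to 29 mL → factor 29/2.65 = 10.943
Step 2: 0.45 mL brought to 4000 μL → factor 4/0.45 = 8.8889
Dilution factor through tube #2 = 10.943 × 8.8889 = 97.275
[tube #2] = 1.50 mM / 97.275 = 0.01542 mM = 1.54 × 10^4 nM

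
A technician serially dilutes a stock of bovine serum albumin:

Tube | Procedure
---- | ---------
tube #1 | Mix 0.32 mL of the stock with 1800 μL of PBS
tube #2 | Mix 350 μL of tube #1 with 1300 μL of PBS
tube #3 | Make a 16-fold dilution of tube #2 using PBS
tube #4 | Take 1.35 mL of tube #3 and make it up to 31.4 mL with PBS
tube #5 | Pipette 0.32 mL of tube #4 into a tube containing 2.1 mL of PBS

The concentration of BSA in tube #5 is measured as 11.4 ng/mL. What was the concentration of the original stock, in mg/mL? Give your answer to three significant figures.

1.00 mg/mL

Step 1: 0.32 mL + 1800 μL = 2.12 mL total → factor 2.12/0.32 = 6.625
Step 2: 350 μL + 1300 μL = 1650 μL total → factor 1650/350 = 4.7143
Step 3: 16-fold → factor 16
Step 4: 1.35 mL brought to 31.4 mL → factor 31.4/1.35 = 23.259
Step 5: 0.32 mL + 2.1 mL = 2.42 mL total → factor 2.42/0.32 = 7.5625
Overall dilution factor = 6.625 × 4.7143 × 16 × 23.259 × 7.5625 = 87899
Stock = 11.4 ng/mL × 87899 = 1.002 × 10^6 ng/mL = 1.00 mg/mL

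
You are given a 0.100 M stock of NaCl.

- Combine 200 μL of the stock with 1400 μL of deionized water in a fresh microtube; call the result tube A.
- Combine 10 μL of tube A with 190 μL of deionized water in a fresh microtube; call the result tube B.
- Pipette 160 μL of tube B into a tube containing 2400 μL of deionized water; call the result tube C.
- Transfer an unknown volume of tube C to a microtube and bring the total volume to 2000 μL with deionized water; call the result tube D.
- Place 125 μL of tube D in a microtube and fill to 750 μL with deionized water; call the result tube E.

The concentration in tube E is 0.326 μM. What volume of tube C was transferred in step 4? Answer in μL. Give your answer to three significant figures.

100 μL

Step 1: 200 μL + 1400 μL = 1600 μL total → factor 1600/200 = 8
Step 2: 10 μL + 190 μL = 200 μL total → factor 200/10 = 20
Step 3: 160 μL + 2400 μL = 2560 μL total → factor 2560/160 = 16
Step 4: v brought to 2000 μL → factor = 2000 μL/v
Step 5: 125 μL brought to 750 μL → factor 750/125 = 6
Product of known-step factors = 15360
Overall factor = 0.100 M / (0.326 μM) = 3.0675 × 10^5
Step-4 factor = 3.0675 × 10^5 / 15360 = 19.971
v = 2000 μL / 19.971 = 100 μL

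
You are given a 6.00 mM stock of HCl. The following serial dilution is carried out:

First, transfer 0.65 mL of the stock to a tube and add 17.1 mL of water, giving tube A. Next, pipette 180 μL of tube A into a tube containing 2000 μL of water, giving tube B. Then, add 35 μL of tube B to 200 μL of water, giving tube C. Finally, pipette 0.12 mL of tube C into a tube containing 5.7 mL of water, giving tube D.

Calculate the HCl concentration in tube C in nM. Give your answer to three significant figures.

Step 1: 0.65 mL + 17.1 mL = 17.75 mL total → factor 17.75/0.65 = 27.308
Step 2: 180 μL + 2000 μL = 2180 μL total → factor 2180/180 = 12.111
Step 3: 35 μL + 200 μL = 235 μL total → factor 235/35 = 6.7143
Dilution factor through tube C = 27.308 × 12.111 × 6.7143 = 2220.6
[tube C] = 6.00 mM / 2220.6 = 0.002702 mM = 2.70 × 10^3 nM

2.70 × 10^3 nM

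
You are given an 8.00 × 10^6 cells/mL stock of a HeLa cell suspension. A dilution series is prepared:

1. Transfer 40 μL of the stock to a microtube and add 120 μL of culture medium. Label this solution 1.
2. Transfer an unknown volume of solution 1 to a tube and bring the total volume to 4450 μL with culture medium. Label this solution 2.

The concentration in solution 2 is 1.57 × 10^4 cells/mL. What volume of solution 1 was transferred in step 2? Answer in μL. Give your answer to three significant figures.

34.9 μL

Step 1: 40 μL + 120 μL = 160 μL total → factor 160/40 = 4
Step 2: v brought to 4450 μL → factor = 4450 μL/v
Product of known-step factors = 4
Overall factor = 8.00 × 10^6 cells/mL / (1.57 × 10^4 cells/mL) = 509.55
Step-2 factor = 509.55 / 4 = 127.39
v = 4450 μL / 127.39 = 34.9 μL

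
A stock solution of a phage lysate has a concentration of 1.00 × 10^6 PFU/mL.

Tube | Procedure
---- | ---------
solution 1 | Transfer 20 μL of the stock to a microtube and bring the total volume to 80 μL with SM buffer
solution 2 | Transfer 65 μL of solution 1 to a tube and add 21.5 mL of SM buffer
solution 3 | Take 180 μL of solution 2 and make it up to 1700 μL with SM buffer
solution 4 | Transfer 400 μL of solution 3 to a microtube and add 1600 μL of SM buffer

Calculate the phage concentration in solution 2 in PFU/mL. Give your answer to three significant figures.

Step 1: 20 μL brought to 80 μL → factor 80/20 = 4
Step 2: 65 μL + 21.5 mL = 21565 μL total → factor 21565/65 = 331.77
Dilution factor through solution 2 = 4 × 331.77 = 1327.1
[solution 2] = 1.00 × 10^6 PFU/mL / 1327.1 = 754 PFU/mL

754 PFU/mL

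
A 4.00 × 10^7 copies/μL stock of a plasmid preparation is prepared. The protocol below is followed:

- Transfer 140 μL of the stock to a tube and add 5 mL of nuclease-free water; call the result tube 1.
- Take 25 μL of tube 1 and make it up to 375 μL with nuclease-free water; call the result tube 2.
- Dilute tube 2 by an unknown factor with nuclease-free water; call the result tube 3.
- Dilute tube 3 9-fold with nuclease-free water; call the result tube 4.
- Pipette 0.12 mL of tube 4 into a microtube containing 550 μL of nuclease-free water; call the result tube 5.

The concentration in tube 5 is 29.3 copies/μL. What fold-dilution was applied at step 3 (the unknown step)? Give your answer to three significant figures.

49.3-fold

Step 1: 140 μL + 5 mL = 5140 μL total → factor 5140/140 = 36.714
Step 2: 25 μL brought to 375 μL → factor 375/25 = 15
Step 3: unknown factor x
Step 4: 9-fold → factor 9
Step 5: 0.12 mL + 550 μL = 0.67 mL total → factor 0.67/0.12 = 5.5833
Product of known-step factors = 27673
Overall factor = 4.00 × 10^7 copies/μL / (29.3 copies/μL) = 1.3652 × 10^6
x = 1.3652 × 10^6 / 27673 = 49.3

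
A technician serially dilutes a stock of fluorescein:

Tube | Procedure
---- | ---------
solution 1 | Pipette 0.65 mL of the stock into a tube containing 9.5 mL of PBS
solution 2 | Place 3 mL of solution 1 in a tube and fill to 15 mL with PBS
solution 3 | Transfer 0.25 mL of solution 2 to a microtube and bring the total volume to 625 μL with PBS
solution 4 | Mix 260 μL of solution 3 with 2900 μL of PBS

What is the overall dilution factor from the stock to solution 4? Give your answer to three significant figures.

Step 1: 0.65 mL + 9.5 mL = 10.15 mL total → factor 10.15/0.65 = 15.615
Step 2: 3 mL brought to 15 mL → factor 15/3 = 5
Step 3: 0.25 mL brought to 625 μL → factor 0.625/0.25 = 2.5
Step 4: 260 μL + 2900 μL = 3160 μL total → factor 3160/260 = 12.154
Overall dilution factor = 15.615 × 5 × 2.5 × 12.154 = 2372.3

2.37 × 10^3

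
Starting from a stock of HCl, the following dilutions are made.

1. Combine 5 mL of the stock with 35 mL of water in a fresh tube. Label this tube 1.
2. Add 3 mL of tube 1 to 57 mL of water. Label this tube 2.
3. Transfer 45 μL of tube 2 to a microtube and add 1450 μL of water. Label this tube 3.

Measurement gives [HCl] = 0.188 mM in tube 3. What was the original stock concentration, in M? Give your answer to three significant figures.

0.999 M

Step 1: 5 mL + 35 mL = 40 mL total → factor 40/5 = 8
Step 2: 3 mL + 57 mL = 60 mL total → factor 60/3 = 20
Step 3: 45 μL + 1450 μL = 1495 μL total → factor 1495/45 = 33.222
Overall dilution factor = 8 × 20 × 33.222 = 5315.6
Stock = 0.188 mM × 5315.6 = 999.3 mM = 0.999 M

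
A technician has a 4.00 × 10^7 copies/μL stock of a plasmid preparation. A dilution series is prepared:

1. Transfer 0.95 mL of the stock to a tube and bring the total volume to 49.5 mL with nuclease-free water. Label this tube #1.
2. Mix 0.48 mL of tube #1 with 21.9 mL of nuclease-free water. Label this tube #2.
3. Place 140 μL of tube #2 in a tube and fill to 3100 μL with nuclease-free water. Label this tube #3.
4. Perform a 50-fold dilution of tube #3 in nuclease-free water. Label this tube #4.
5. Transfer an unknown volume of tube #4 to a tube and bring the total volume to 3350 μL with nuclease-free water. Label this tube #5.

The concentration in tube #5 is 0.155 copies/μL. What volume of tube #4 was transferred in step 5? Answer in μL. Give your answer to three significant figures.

34.9 μL

Step 1: 0.95 mL brought to 49.5 mL → factor 49.5/0.95 = 52.105
Step 2: 0.48 mL + 21.9 mL = 22.38 mL total → factor 22.38/0.48 = 46.625
Step 3: 140 μL brought to 3100 μL → factor 3100/140 = 22.143
Step 4: 50-fold → factor 50
Step 5: v brought to 3350 μL → factor = 3350 μL/v
Product of known-step factors = 2.6897 × 10^6
Overall factor = 4.00 × 10^7 copies/μL / (0.155 copies/μL) = 2.5806 × 10^8
Step-5 factor = 2.5806 × 10^8 / 2.6897 × 10^6 = 95.945
v = 3350 μL / 95.945 = 34.9 μL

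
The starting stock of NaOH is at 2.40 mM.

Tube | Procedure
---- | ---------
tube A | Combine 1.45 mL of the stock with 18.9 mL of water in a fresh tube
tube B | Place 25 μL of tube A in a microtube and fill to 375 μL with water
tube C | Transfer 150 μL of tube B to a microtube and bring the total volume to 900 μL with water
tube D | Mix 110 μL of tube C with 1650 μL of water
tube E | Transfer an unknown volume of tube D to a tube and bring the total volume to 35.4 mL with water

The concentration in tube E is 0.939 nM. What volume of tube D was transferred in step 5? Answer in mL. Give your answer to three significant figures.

0.280 mL

Step 1: 1.45 mL + 18.9 mL = 20.35 mL total → factor 20.35/1.45 = 14.034
Step 2: 25 μL brought to 375 μL → factor 375/25 = 15
Step 3: 150 μL brought to 900 μL → factor 900/150 = 6
Step 4: 110 μL + 1650 μL = 1760 μL total → factor 1760/110 = 16
Step 5: v brought to 35.4 mL → factor = 35.4 mL/v
Product of known-step factors = 20210
Overall factor = 2.40 mM / (0.939 nM) = 2.5559 × 10^6
Step-5 factor = 2.5559 × 10^6 / 20210 = 126.47
v = 35.4 mL / 126.47 = 0.280 mL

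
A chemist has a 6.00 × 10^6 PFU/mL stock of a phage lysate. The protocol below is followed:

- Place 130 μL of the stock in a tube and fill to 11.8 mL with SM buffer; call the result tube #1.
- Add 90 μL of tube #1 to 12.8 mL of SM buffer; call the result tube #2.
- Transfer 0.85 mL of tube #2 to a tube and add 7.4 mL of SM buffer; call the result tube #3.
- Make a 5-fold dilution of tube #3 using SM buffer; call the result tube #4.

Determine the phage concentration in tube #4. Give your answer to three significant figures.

Step 1: 130 μL brought to 11.8 mL → factor 11800/130 = 90.769
Step 2: 90 μL + 12.8 mL = 12890 μL total → factor 12890/90 = 143.22
Step 3: 0.85 mL + 7.4 mL = 8.25 mL total → factor 8.25/0.85 = 9.7059
Step 4: 5-fold → factor 5
Overall dilution factor = 90.769 × 143.22 × 9.7059 × 5 = 6.3089 × 10^5
Final = 6.00 × 10^6 PFU/mL / 6.3089 × 10^5 = 9.51 PFU/mL

9.51 PFU/mL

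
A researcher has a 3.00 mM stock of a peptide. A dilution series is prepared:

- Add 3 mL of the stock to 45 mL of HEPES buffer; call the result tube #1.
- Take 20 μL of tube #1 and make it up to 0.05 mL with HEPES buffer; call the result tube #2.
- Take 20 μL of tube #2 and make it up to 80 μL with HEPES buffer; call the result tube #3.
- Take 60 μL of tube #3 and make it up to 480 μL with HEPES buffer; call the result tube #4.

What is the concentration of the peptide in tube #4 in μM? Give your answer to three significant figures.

Step 1: 3 mL + 45 mL = 48 mL total → factor 48/3 = 16
Step 2: 20 μL brought to 0.05 mL → factor 50/20 = 2.5
Step 3: 20 μL brought to 80 μL → factor 80/20 = 4
Step 4: 60 μL brought to 480 μL → factor 480/60 = 8
Overall dilution factor = 16 × 2.5 × 4 × 8 = 1280
Final = 3.00 mM / 1280 = 0.002344 mM = 2.34 μM

2.34 μM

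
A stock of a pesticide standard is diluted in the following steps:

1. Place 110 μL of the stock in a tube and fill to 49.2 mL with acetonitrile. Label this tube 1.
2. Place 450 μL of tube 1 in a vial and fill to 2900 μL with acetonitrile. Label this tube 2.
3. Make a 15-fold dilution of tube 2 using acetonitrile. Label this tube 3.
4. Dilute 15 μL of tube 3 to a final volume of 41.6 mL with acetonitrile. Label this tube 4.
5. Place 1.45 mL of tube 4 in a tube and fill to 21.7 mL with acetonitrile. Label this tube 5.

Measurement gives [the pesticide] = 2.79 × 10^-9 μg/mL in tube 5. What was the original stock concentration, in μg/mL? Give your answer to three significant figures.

5.01 μg/mL

Step 1: 110 μL brought to 49.2 mL → factor 49200/110 = 447.27
Step 2: 450 μL brought to 2900 μL → factor 2900/450 = 6.4444
Step 3: 15-fold → factor 15
Step 4: 15 μL brought to 41.6 mL → factor 41600/15 = 2773.3
Step 5: 1.45 mL brought to 21.7 mL → factor 21.7/1.45 = 14.966
Overall dilution factor = 447.27 × 6.4444 × 15 × 2773.3 × 14.966 = 1.7945 × 10^9
Stock = 2.79 × 10^-9 μg/mL × 1.7945 × 10^9 = 5.01 μg/mL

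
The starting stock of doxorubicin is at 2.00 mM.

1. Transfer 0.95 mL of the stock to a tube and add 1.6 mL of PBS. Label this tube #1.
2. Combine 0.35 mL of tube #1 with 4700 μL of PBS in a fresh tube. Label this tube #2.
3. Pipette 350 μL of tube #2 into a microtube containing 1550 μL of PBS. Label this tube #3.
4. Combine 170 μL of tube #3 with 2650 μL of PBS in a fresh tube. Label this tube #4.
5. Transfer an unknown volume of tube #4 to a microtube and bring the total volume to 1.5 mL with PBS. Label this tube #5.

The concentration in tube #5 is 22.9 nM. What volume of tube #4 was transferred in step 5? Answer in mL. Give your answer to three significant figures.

Step 1: 0.95 mL + 1.6 mL = 2.55 mL total → factor 2.55/0.95 = 2.6842
Step 2: 0.35 mL + 4700 μL = 5.05 mL total → factor 5.05/0.35 = 14.429
Step 3: 350 μL + 1550 μL = 1900 μL total → factor 1900/350 = 5.4286
Step 4: 170 μL + 2650 μL = 2820 μL total → factor 2820/170 = 16.588
Step 5: v brought to 1.5 mL → factor = 1.5 mL/v
Product of known-step factors = 3487.6
Overall factor = 2.00 mM / (22.9 nM) = 87336
Step-5 factor = 87336 / 3487.6 = 25.042
v = 1.5 mL / 25.042 = 0.0599 mL

0.0599 mL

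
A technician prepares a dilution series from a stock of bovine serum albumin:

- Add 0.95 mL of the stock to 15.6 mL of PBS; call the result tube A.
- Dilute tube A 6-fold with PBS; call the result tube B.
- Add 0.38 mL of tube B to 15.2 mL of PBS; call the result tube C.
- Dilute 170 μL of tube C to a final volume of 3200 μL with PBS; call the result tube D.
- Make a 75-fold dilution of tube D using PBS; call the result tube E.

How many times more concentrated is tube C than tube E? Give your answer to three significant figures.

1.41 × 10^3

Step 1: 0.95 mL + 15.6 mL = 16.55 mL total → factor 16.55/0.95 = 17.421
Step 2: 6-fold → factor 6
Step 3: 0.38 mL + 15.2 mL = 15.58 mL total → factor 15.58/0.38 = 41
Step 4: 170 μL brought to 3200 μL → factor 3200/170 = 18.824
Step 5: 75-fold → factor 75
Dilution factor to tube C = 4285.6; to tube E = 6.0502 × 10^6
[tube C]/[tube E] = (factor to tube E)/(factor to tube C) = 6.0502 × 10^6/4285.6 = 1.41 × 10^3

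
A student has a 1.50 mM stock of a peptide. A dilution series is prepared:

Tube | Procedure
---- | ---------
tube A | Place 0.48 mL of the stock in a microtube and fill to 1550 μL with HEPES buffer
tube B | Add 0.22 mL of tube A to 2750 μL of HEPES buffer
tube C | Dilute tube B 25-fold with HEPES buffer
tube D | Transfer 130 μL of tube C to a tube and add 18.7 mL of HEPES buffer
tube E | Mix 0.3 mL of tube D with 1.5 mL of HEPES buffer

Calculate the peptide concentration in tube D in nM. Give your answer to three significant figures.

9.50 nM

Step 1: 0.48 mL brought to 1550 μL → factor 1.55/0.48 = 3.2292
Step 2: 0.22 mL + 2750 μL = 2.97 mL total → factor 2.97/0.22 = 13.5
Step 3: 25-fold → factor 25
Step 4: 130 μL + 18.7 mL = 18830 μL total → factor 18830/130 = 144.85
Dilution factor through tube D = 3.2292 × 13.5 × 25 × 144.85 = 1.5786 × 10^5
[tube D] = 1.50 mM / 1.5786 × 10^5 = 9.502 × 10^-6 mM = 9.50 nM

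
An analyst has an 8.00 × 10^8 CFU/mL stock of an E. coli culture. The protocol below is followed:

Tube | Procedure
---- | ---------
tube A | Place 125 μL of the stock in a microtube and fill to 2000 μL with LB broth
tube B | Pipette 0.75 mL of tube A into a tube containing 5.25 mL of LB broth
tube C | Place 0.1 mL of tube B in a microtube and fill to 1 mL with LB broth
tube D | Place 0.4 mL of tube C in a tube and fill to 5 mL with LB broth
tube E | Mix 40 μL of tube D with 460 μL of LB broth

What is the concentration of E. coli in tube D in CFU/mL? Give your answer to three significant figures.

Step 1: 125 μL brought to 2000 μL → factor 2000/125 = 16
Step 2: 0.75 mL + 5.25 mL = 6 mL total → factor 6/0.75 = 8
Step 3: 0.1 mL brought to 1 mL → factor 1/0.1 = 10
Step 4: 0.4 mL brought to 5 mL → factor 5/0.4 = 12.5
Dilution factor through tube D = 16 × 8 × 10 × 12.5 = 16000
[tube D] = 8.00 × 10^8 CFU/mL / 16000 = 5.00 × 10^4 CFU/mL

5.00 × 10^4 CFU/mL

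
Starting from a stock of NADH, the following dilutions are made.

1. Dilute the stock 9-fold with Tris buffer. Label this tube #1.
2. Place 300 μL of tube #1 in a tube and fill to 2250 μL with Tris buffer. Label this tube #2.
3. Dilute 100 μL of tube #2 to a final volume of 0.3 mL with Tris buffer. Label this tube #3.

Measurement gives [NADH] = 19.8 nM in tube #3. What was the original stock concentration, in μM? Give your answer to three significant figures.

4.01 μM

Step 1: 9-fold → factor 9
Step 2: 300 μL brought to 2250 μL → factor 2250/300 = 7.5
Step 3: 100 μL brought to 0.3 mL → factor 300/100 = 3
Overall dilution factor = 9 × 7.5 × 3 = 202.5
Stock = 19.8 nM × 202.5 = 4010 nM = 4.01 μM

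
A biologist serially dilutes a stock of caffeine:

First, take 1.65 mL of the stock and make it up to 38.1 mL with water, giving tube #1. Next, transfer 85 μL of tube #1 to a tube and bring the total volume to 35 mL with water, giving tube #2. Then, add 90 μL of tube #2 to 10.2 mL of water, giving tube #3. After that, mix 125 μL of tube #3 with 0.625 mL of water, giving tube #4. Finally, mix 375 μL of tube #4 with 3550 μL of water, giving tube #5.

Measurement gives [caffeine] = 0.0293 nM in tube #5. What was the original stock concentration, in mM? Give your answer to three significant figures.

Step 1: 1.65 mL brought to 38.1 mL → factor 38.1/1.65 = 23.091
Step 2: 85 μL brought to 35 mL → factor 35000/85 = 411.76
Step 3: 90 μL + 10.2 mL = 10290 μL total → factor 10290/90 = 114.33
Step 4: 125 μL + 0.625 mL = 750 μL total → factor 750/125 = 6
Step 5: 375 μL + 3550 μL = 3925 μL total → factor 3925/375 = 10.467
Overall dilution factor = 23.091 × 411.76 × 114.33 × 6 × 10.467 = 6.8269 × 10^7
Stock = 0.0293 nM × 6.8269 × 10^7 = 2.000 × 10^6 nM = 2.00 mM

2.00 mM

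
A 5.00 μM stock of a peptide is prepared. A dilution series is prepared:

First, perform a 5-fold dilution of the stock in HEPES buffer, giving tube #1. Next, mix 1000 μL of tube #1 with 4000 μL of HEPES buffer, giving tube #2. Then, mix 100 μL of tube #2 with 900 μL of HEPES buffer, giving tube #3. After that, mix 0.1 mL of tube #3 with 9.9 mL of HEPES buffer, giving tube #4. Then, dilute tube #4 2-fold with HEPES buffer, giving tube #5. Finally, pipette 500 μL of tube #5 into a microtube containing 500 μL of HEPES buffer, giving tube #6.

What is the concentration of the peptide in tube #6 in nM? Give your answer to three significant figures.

Step 1: 5-fold → factor 5
Step 2: 1000 μL + 4000 μL = 5000 μL total → factor 5000/1000 = 5
Step 3: 100 μL + 900 μL = 1000 μL total → factor 1000/100 = 10
Step 4: 0.1 mL + 9.9 mL = 10 mL total → factor 10/0.1 = 100
Step 5: 2-fold → factor 2
Step 6: 500 μL + 500 μL = 1000 μL total → factor 1000/500 = 2
Overall dilution factor = 5 × 5 × 10 × 100 × 2 × 2 = 1 × 10^5
Final = 5.00 μM / 1 × 10^5 = 5.000 × 10^-5 μM = 0.0500 nM

0.0500 nM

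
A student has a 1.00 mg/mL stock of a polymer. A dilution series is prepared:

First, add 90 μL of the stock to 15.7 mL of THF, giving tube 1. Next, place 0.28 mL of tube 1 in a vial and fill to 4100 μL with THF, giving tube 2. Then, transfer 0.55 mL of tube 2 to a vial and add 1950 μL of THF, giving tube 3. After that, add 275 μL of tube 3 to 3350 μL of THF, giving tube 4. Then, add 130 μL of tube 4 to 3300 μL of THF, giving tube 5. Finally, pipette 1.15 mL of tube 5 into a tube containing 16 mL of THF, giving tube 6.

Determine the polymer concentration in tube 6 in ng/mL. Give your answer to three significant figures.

Step 1: 90 μL + 15.7 mL = 15790 μL total → factor 15790/90 = 175.44
Step 2: 0.28 mL brought to 4100 μL → factor 4.1/0.28 = 14.643
Step 3: 0.55 mL + 1950 μL = 2.5 mL total → factor 2.5/0.55 = 4.5455
Step 4: 275 μL + 3350 μL = 3625 μL total → factor 3625/275 = 13.182
Step 5: 130 μL + 3300 μL = 3430 μL total → factor 3430/130 = 26.385
Step 6: 1.15 mL + 16 mL = 17.15 mL total → factor 17.15/1.15 = 14.913
Overall dilution factor = 175.44 × 14.643 × 4.5455 × 13.182 × 26.385 × 14.913 = 6.0567 × 10^7
Final = 1.00 mg/mL / 6.0567 × 10^7 = 1.651 × 10^-8 mg/mL = 0.0165 ng/mL

0.0165 ng/mL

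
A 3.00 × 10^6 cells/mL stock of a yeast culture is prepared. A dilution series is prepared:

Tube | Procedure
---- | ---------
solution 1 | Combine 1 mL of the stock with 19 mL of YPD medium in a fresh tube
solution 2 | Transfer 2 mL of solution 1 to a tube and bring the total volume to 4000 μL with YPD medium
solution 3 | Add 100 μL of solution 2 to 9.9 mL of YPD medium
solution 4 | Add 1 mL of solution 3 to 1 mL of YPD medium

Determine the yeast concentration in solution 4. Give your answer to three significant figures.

Step 1: 1 mL + 19 mL = 20 mL total → factor 20/1 = 20
Step 2: 2 mL brought to 4000 μL → factor 4/2 = 2
Step 3: 100 μL + 9.9 mL = 10000 μL total → factor 10000/100 = 100
Step 4: 1 mL + 1 mL = 2 mL total → factor 2/1 = 2
Overall dilution factor = 20 × 2 × 100 × 2 = 8000
Final = 3.00 × 10^6 cells/mL / 8000 = 375 cells/mL

375 cells/mL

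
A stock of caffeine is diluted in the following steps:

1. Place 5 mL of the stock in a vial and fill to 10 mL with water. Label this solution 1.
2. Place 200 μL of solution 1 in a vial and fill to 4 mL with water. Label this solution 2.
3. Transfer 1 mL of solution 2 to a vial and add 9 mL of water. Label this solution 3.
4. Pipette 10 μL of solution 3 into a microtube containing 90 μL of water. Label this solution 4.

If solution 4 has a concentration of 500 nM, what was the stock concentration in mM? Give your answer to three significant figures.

2.00 mM

Step 1: 5 mL brought to 10 mL → factor 10/5 = 2
Step 2: 200 μL brought to 4 mL → factor 4000/200 = 20
Step 3: 1 mL + 9 mL = 10 mL total → factor 10/1 = 10
Step 4: 10 μL + 90 μL = 100 μL total → factor 100/10 = 10
Overall dilution factor = 2 × 20 × 10 × 10 = 4000
Stock = 500 nM × 4000 = 2.000 × 10^6 nM = 2.00 mM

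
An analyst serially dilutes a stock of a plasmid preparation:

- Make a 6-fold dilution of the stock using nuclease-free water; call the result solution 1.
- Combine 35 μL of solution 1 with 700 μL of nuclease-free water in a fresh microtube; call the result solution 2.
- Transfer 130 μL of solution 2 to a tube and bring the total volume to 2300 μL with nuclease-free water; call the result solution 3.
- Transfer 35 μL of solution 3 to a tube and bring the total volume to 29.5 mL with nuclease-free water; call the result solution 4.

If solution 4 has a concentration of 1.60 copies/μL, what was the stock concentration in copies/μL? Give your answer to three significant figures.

Step 1: 6-fold → factor 6
Step 2: 35 μL + 700 μL = 735 μL total → factor 735/35 = 21
Step 3: 130 μL brought to 2300 μL → factor 2300/130 = 17.692
Step 4: 35 μL brought to 29.5 mL → factor 29500/35 = 842.86
Overall dilution factor = 6 × 21 × 17.692 × 842.86 = 1.8789 × 10^6
Stock = 1.60 copies/μL × 1.8789 × 10^6 = 3.01 × 10^6 copies/μL

3.01 × 10^6 copies/μL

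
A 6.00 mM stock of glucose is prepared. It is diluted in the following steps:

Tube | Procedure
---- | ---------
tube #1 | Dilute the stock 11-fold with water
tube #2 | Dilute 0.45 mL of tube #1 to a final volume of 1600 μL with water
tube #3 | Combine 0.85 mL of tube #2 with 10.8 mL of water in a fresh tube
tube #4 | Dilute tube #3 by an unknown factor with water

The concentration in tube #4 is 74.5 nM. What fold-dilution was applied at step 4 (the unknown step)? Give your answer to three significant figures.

150-fold

Step 1: 11-fold → factor 11
Step 2: 0.45 mL brought to 1600 μL → factor 1.6/0.45 = 3.5556
Step 3: 0.85 mL + 10.8 mL = 11.65 mL total → factor 11.65/0.85 = 13.706
Step 4: unknown factor x
Product of known-step factors = 536.05
Overall factor = 6.00 mM / (74.5 nM) = 80537
x = 80537 / 536.05 = 150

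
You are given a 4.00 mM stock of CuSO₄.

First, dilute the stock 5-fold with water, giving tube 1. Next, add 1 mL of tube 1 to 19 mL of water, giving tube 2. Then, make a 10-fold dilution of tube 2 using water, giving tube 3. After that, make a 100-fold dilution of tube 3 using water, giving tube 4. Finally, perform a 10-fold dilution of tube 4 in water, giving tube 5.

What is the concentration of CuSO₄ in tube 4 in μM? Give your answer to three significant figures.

Step 1: 5-fold → factor 5
Step 2: 1 mL + 19 mL = 20 mL total → factor 20/1 = 20
Step 3: 10-fold → factor 10
Step 4: 100-fold → factor 100
Dilution factor through tube 4 = 5 × 20 × 10 × 100 = 1 × 10^5
[tube 4] = 4.00 mM / 1 × 10^5 = 4.000 × 10^-5 mM = 0.0400 μM

0.0400 μM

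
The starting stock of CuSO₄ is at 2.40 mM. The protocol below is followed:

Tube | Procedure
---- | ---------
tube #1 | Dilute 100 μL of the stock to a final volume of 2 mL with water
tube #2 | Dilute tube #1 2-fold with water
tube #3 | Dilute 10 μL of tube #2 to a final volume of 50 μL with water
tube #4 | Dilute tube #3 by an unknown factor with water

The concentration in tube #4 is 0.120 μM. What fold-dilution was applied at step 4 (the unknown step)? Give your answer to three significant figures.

Step 1: 100 μL brought to 2 mL → factor 2000/100 = 20
Step 2: 2-fold → factor 2
Step 3: 10 μL brought to 50 μL → factor 50/10 = 5
Step 4: unknown factor x
Product of known-step factors = 200
Overall factor = 2.40 mM / (0.120 μM) = 20000
x = 20000 / 200 = 100

100-fold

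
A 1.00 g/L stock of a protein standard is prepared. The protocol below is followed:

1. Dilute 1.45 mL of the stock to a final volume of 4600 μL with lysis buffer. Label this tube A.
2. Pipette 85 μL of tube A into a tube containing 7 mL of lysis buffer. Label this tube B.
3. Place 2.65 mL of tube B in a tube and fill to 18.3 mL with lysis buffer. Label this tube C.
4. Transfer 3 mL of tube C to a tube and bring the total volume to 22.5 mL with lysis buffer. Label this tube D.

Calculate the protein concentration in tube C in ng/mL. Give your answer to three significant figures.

Step 1: 1.45 mL brought to 4600 μL → factor 4.6/1.45 = 3.1724
Step 2: 85 μL + 7 mL = 7085 μL total → factor 7085/85 = 83.353
Step 3: 2.65 mL brought to 18.3 mL → factor 18.3/2.65 = 6.9057
Dilution factor through tube C = 3.1724 × 83.353 × 6.9057 = 1826.1
[tube C] = 1.00 g/L / 1826.1 = 0.0005476 g/L = 548 ng/mL

548 ng/mL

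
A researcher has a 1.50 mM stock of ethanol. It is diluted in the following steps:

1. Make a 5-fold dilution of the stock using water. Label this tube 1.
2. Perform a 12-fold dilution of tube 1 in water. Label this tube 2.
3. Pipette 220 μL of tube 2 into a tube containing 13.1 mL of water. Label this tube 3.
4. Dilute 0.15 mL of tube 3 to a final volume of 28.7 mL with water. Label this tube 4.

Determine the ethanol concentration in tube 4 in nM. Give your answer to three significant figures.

2.16 nM

Step 1: 5-fold → factor 5
Step 2: 12-fold → factor 12
Step 3: 220 μL + 13.1 mL = 13320 μL total → factor 13320/220 = 60.545
Step 4: 0.15 mL brought to 28.7 mL → factor 28.7/0.15 = 191.33
Overall dilution factor = 5 × 12 × 60.545 × 191.33 = 6.9506 × 10^5
Final = 1.50 mM / 6.9506 × 10^5 = 2.158 × 10^-6 mM = 2.16 nM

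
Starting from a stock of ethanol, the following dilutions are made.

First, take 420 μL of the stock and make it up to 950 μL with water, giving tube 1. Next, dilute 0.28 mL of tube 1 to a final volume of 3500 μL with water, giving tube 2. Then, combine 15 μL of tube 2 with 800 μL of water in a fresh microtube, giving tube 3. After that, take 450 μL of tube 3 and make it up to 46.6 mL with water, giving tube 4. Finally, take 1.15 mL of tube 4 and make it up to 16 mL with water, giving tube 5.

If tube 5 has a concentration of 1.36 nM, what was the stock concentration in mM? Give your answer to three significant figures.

3.01 mM

Step 1: 420 μL brought to 950 μL → factor 950/420 = 2.2619
Step 2: 0.28 mL brought to 3500 μL → factor 3.5/0.28 = 12.5
Step 3: 15 μL + 800 μL = 815 μL total → factor 815/15 = 54.333
Step 4: 450 μL brought to 46.6 mL → factor 46600/450 = 103.56
Step 5: 1.15 mL brought to 16 mL → factor 16/1.15 = 13.913
Overall dilution factor = 2.2619 × 12.5 × 54.333 × 103.56 × 13.913 = 2.2133 × 10^6
Stock = 1.36 nM × 2.2133 × 10^6 = 3.010 × 10^6 nM = 3.01 mM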